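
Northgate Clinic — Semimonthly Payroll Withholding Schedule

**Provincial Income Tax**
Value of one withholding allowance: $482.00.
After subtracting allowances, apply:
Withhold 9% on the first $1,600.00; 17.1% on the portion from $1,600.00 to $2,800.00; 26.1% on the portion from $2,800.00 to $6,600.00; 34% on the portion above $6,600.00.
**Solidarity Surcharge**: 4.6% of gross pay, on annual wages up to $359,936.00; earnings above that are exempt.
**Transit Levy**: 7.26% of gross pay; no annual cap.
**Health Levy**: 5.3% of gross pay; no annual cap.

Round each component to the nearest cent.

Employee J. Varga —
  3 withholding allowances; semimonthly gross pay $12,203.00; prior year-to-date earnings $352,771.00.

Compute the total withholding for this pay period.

Provincial Income Tax: taxable = $12,203.00 − 3×$482.00 = $10,757.00
  $1,341.00 + 34% × ($10,757.00 − $6,600.00) = $1,341.00 + 34% × $4,157.00 = $2,754.38
Solidarity Surcharge: cap $359,936.00 − YTD $352,771.00 = $7,165.00 subject; 4.6% × $7,165.00 = $329.59
Transit Levy: 7.26% × $12,203.00 = $885.94
Health Levy: 5.3% × $12,203.00 = $646.76
Total: $2,754.38 + $329.59 + $885.94 + $646.76 = $4,616.67

$4,616.67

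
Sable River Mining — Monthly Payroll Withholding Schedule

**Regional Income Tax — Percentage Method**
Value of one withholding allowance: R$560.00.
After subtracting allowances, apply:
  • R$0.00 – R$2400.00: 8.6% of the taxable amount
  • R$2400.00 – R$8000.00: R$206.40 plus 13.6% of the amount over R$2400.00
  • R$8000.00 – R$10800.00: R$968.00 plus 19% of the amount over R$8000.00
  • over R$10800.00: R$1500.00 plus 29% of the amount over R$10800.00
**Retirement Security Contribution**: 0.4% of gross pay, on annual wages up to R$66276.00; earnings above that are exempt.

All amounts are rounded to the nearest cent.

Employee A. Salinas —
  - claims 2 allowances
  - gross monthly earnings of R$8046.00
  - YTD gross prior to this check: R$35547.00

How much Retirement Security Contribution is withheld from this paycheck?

Retirement Security Contribution: 0.4% × R$8046.00 = R$32.18

R$32.18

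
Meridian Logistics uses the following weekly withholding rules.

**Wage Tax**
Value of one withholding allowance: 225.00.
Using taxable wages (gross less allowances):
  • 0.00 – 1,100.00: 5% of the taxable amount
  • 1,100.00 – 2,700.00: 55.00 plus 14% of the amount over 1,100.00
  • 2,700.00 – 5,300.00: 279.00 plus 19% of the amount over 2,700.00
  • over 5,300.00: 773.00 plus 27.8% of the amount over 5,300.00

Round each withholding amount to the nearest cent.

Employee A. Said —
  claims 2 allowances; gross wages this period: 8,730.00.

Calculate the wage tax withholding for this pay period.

Wage Tax: taxable = 8,730.00 − 2×225.00 = 8,280.00
  773.00 + 27.8% × (8,280.00 − 5,300.00) = 773.00 + 27.8% × 2,980.00 = 1,601.44

1,601.44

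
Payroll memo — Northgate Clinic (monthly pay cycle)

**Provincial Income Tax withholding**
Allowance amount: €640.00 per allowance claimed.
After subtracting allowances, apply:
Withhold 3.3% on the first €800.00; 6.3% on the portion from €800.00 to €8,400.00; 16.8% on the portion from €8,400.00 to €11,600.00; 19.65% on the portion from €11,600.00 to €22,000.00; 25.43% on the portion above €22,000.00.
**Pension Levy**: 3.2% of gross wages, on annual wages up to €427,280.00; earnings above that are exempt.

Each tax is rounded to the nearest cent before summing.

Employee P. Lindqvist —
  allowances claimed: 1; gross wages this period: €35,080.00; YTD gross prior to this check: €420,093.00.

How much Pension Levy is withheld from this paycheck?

Pension Levy: cap €427,280.00 − YTD €420,093.00 = €7,187.00 subject; 3.2% × €7,187.00 = €229.98

€229.98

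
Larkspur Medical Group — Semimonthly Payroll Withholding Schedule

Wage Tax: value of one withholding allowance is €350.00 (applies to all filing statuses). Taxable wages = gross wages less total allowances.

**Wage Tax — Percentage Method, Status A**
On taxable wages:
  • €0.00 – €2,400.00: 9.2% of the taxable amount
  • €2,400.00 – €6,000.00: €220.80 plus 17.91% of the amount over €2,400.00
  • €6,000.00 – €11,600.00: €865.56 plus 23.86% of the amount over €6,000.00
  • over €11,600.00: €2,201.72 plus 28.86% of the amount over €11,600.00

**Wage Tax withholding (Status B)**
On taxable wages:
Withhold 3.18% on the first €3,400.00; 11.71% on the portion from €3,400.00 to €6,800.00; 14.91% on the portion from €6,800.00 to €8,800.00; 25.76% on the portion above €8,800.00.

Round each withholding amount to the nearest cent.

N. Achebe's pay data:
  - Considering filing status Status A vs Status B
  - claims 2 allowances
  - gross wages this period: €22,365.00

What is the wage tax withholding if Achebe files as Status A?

Wage Tax (Status A): taxable = €22,365.00 − 2×€350.00 = €21,665.00
  €2,201.72 + 28.86% × (€21,665.00 − €11,600.00) = €2,201.72 + 28.86% × €10,065.00 = €5,106.48

€5,106.48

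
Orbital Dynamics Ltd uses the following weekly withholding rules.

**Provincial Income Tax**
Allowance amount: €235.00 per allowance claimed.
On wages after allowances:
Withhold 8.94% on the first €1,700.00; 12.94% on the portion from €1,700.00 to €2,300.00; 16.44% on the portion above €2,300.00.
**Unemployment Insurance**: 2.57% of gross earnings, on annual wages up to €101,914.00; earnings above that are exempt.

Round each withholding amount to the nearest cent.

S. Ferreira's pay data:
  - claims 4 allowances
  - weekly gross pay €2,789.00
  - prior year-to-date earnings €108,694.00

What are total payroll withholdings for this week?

Provincial Income Tax: taxable = €2,789.00 − 4×€235.00 = €1,849.00
  €151.98 + 12.94% × (€1,849.00 − €1,700.00) = €151.98 + 12.94% × €149.00 = €171.26
Unemployment Insurance: YTD €108,694.00 ≥ cap €101,914.00 → €0.00
Total: €171.26 + €0.00 = €171.26

€171.26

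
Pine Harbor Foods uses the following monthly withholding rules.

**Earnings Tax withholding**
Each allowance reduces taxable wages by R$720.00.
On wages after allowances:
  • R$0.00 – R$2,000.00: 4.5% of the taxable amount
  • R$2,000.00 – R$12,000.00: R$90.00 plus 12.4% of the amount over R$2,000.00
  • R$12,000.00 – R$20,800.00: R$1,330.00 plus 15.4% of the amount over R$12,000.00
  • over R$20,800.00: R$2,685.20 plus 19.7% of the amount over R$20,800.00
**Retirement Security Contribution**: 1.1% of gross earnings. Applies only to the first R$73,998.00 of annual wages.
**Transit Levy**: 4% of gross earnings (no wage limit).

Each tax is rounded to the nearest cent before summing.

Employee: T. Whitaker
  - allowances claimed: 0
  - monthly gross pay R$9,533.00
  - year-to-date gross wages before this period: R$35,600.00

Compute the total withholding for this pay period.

R$1,510.27

Earnings Tax: taxable = R$9,533.00
  R$90.00 + 12.4% × (R$9,533.00 − R$2,000.00) = R$90.00 + 12.4% × R$7,533.00 = R$1,024.09
Retirement Security Contribution: 1.1% × R$9,533.00 = R$104.86
Transit Levy: 4% × R$9,533.00 = R$381.32
Total: R$1,024.09 + R$104.86 + R$381.32 = R$1,510.27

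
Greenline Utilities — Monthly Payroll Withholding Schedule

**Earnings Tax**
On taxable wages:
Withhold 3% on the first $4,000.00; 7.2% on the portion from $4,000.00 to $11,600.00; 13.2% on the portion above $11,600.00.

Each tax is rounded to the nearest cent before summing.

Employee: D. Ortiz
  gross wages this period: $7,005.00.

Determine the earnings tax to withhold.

Earnings Tax: taxable = $7,005.00
  $120.00 + 7.2% × ($7,005.00 − $4,000.00) = $120.00 + 7.2% × $3,005.00 = $336.36

$336.36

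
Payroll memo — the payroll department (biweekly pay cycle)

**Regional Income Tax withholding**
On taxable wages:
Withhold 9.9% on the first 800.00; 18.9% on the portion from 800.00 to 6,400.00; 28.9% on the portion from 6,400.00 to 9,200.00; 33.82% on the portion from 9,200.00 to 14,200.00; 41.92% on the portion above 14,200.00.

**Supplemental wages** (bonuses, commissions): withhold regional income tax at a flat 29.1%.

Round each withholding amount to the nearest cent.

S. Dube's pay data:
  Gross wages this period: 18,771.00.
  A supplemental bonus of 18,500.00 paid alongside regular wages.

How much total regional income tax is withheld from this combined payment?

10,937.46

Regional Income Tax: taxable = 18,771.00
  3,637.80 + 41.92% × (18,771.00 − 14,200.00) = 3,637.80 + 41.92% × 4,571.00 = 5,553.96
Supplemental (29.1% flat on bonus): 29.1% × 18,500.00 = 5,383.50
Total regional income tax: 5,553.96 + 5,383.50 = 10,937.46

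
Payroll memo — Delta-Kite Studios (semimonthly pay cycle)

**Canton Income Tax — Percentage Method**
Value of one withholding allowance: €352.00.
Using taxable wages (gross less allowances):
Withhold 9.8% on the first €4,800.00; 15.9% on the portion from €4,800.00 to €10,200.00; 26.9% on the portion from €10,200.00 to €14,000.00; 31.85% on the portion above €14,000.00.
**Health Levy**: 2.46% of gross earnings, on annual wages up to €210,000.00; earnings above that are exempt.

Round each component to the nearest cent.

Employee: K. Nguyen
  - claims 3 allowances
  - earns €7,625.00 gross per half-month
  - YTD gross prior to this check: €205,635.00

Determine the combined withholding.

Canton Income Tax: taxable = €7,625.00 − 3×€352.00 = €6,569.00
  €470.40 + 15.9% × (€6,569.00 − €4,800.00) = €470.40 + 15.9% × €1,769.00 = €751.67
Health Levy: cap €210,000.00 − YTD €205,635.00 = €4,365.00 subject; 2.46% × €4,365.00 = €107.38
Total: €751.67 + €107.38 = €859.05

€859.05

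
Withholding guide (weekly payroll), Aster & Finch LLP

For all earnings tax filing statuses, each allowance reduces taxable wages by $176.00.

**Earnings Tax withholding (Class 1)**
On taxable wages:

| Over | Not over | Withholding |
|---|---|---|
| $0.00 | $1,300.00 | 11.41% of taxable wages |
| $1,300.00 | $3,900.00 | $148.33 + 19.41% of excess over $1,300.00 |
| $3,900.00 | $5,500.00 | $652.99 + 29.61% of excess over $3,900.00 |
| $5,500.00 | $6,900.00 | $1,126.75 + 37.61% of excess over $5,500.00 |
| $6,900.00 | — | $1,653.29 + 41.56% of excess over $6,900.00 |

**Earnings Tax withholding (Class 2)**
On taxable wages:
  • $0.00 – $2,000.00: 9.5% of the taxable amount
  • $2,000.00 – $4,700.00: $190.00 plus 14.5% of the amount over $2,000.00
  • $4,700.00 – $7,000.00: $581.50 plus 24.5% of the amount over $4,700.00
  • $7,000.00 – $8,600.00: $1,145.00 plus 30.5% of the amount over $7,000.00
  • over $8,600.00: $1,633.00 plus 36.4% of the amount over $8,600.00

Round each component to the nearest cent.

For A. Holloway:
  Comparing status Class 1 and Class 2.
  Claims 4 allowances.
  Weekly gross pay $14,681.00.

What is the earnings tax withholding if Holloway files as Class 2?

Earnings Tax (Class 2): taxable = $14,681.00 − 4×$176.00 = $13,977.00
  $1,633.00 + 36.4% × ($13,977.00 − $8,600.00) = $1,633.00 + 36.4% × $5,377.00 = $3,590.23

$3,590.23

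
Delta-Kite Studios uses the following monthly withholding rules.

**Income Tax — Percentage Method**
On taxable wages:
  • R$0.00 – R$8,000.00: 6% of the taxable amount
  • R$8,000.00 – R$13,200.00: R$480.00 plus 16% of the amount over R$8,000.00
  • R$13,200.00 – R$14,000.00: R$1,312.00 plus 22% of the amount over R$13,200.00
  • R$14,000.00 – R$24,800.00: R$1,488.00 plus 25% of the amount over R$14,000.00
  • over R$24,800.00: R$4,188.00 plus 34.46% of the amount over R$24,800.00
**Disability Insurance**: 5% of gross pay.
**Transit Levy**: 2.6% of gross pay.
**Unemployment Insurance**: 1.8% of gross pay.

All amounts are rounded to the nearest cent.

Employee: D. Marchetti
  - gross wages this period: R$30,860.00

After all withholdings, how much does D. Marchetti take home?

R$21,682.88

Income Tax: taxable = R$30,860.00
  R$4,188.00 + 34.46% × (R$30,860.00 − R$24,800.00) = R$4,188.00 + 34.46% × R$6,060.00 = R$6,276.28
Disability Insurance: 5% × R$30,860.00 = R$1,543.00
Transit Levy: 2.6% × R$30,860.00 = R$802.36
Unemployment Insurance: 1.8% × R$30,860.00 = R$555.48
Total withheld: R$6,276.28 + R$1,543.00 + R$802.36 + R$555.48 = R$9,177.12
Net pay: R$30,860.00 − R$9,177.12 = R$21,682.88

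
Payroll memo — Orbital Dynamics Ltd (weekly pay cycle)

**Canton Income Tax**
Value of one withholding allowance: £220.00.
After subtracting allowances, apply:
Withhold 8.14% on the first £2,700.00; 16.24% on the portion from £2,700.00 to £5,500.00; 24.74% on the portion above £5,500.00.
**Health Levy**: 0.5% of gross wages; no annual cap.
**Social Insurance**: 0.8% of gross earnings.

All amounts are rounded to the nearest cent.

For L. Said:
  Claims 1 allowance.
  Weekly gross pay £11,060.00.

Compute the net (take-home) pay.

Canton Income Tax: taxable = £11,060.00 − 1×£220.00 = £10,840.00
  £674.50 + 24.74% × (£10,840.00 − £5,500.00) = £674.50 + 24.74% × £5,340.00 = £1,995.62
Health Levy: 0.5% × £11,060.00 = £55.30
Social Insurance: 0.8% × £11,060.00 = £88.48
Total withheld: £1,995.62 + £55.30 + £88.48 = £2,139.40
Net pay: £11,060.00 − £2,139.40 = £8,920.60

£8,920.60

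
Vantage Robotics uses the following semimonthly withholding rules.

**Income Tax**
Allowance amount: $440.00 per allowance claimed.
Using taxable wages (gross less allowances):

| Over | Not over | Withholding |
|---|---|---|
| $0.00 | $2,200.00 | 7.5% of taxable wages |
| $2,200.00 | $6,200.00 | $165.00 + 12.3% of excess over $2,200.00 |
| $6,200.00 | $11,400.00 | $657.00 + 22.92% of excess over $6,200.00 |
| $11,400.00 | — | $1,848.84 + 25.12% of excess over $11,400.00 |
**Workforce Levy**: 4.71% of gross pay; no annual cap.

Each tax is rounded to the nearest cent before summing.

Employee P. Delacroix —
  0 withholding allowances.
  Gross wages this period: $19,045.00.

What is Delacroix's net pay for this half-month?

Income Tax: taxable = $19,045.00
  $1,848.84 + 25.12% × ($19,045.00 − $11,400.00) = $1,848.84 + 25.12% × $7,645.00 = $3,769.26
Workforce Levy: 4.71% × $19,045.00 = $897.02
Total withheld: $3,769.26 + $897.02 = $4,666.28
Net pay: $19,045.00 − $4,666.28 = $14,378.72

$14,378.72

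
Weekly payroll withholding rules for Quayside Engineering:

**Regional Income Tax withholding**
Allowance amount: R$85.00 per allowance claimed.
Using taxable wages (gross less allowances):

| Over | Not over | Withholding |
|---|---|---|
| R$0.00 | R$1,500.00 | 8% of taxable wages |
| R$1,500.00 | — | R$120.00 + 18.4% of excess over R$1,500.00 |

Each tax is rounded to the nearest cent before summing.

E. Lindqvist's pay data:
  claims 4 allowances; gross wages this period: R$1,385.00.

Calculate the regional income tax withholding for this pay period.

Regional Income Tax: taxable = R$1,385.00 − 4×R$85.00 = R$1,045.00
  8% × R$1,045.00 = R$83.60

R$83.60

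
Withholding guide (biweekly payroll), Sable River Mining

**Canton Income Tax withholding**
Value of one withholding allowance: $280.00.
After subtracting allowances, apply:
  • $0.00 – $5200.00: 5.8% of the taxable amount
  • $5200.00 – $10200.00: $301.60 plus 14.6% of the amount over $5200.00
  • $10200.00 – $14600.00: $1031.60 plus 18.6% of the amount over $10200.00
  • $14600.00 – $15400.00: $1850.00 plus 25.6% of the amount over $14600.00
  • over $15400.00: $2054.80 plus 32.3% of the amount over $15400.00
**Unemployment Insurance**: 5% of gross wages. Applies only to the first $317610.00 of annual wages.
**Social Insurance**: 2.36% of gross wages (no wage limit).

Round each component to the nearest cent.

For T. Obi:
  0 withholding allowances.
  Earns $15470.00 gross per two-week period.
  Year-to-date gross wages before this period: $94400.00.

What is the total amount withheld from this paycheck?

$3216.00

Canton Income Tax: taxable = $15470.00
  $2054.80 + 32.3% × ($15470.00 − $15400.00) = $2054.80 + 32.3% × $70.00 = $2077.41
Unemployment Insurance: 5% × $15470.00 = $773.50
Social Insurance: 2.36% × $15470.00 = $365.09
Total: $2077.41 + $773.50 + $365.09 = $3216.00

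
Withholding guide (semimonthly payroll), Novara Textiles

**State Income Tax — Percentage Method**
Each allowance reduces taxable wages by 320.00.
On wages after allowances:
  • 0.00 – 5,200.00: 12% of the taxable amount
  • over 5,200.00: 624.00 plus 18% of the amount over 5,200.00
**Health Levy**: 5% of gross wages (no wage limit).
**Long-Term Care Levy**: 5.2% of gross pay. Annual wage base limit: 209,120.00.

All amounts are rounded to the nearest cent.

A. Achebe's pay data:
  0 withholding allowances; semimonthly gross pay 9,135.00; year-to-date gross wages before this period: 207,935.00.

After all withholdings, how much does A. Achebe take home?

State Income Tax: taxable = 9,135.00
  624.00 + 18% × (9,135.00 − 5,200.00) = 624.00 + 18% × 3,935.00 = 1,332.30
Health Levy: 5% × 9,135.00 = 456.75
Long-Term Care Levy: cap 209,120.00 − YTD 207,935.00 = 1,185.00 subject; 5.2% × 1,185.00 = 61.62
Total withheld: 1,332.30 + 456.75 + 61.62 = 1,850.67
Net pay: 9,135.00 − 1,850.67 = 7,284.33

7,284.33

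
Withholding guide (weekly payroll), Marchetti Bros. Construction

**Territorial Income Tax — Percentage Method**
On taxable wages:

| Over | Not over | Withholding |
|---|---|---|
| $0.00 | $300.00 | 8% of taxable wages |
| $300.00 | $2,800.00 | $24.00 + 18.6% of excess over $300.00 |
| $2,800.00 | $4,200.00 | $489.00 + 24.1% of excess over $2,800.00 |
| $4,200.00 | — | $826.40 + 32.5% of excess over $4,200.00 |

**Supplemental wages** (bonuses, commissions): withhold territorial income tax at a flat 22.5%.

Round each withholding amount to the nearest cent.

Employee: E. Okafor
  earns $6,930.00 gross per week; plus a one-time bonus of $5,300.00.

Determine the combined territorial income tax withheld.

$2,906.15

Territorial Income Tax: taxable = $6,930.00
  $826.40 + 32.5% × ($6,930.00 − $4,200.00) = $826.40 + 32.5% × $2,730.00 = $1,713.65
Supplemental (22.5% flat on bonus): 22.5% × $5,300.00 = $1,192.50
Total territorial income tax: $1,713.65 + $1,192.50 = $2,906.15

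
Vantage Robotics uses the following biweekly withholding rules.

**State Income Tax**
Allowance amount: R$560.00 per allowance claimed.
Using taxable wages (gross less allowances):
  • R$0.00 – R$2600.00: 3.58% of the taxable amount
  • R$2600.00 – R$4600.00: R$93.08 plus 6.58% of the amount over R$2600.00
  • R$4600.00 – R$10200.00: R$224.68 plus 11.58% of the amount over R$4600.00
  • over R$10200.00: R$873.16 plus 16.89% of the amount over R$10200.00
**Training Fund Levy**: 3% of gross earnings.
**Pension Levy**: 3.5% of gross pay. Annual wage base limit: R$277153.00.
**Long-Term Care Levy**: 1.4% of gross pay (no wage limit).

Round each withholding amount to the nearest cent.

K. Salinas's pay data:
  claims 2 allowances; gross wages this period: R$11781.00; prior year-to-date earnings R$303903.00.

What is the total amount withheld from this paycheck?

State Income Tax: taxable = R$11781.00 − 2×R$560.00 = R$10661.00
  R$873.16 + 16.89% × (R$10661.00 − R$10200.00) = R$873.16 + 16.89% × R$461.00 = R$951.02
Training Fund Levy: 3% × R$11781.00 = R$353.43
Pension Levy: YTD R$303903.00 ≥ cap R$277153.00 → R$0.00
Long-Term Care Levy: 1.4% × R$11781.00 = R$164.93
Total: R$951.02 + R$353.43 + R$0.00 + R$164.93 = R$1469.38

R$1469.38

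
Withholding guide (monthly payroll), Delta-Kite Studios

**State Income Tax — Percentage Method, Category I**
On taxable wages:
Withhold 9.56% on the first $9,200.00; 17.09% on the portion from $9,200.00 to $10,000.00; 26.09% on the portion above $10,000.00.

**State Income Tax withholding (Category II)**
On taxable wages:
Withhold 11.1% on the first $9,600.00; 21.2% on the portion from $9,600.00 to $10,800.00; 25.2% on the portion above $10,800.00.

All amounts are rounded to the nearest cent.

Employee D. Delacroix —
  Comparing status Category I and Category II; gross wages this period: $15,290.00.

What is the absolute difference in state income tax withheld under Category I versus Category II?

$55.08

State Income Tax (Category I): taxable = $15,290.00
  $1,016.24 + 26.09% × ($15,290.00 − $10,000.00) = $1,016.24 + 26.09% × $5,290.00 = $2,396.40
State Income Tax (Category II): taxable = $15,290.00
  $1,320.00 + 25.2% × ($15,290.00 − $10,800.00) = $1,320.00 + 25.2% × $4,490.00 = $2,451.48
Difference: |$2,396.40 − $2,451.48| = $55.08 (higher under Category II)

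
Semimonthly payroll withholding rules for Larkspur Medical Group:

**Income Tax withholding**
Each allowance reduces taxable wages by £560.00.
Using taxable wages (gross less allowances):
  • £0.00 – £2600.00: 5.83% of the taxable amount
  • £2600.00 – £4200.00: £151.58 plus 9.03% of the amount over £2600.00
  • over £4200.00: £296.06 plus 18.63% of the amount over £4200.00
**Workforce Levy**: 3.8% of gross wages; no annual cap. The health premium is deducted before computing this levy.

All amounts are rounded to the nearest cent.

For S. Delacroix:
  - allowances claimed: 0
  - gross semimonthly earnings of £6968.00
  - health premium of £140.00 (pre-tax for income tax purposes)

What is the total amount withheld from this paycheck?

Income Tax: taxable = £6968.00 − £140.00 = £6828.00
  £296.06 + 18.63% × (£6828.00 − £4200.00) = £296.06 + 18.63% × £2628.00 = £785.66
Workforce Levy: 3.8% × £6828.00 = £259.46
Total: £785.66 + £259.46 = £1045.12

£1045.12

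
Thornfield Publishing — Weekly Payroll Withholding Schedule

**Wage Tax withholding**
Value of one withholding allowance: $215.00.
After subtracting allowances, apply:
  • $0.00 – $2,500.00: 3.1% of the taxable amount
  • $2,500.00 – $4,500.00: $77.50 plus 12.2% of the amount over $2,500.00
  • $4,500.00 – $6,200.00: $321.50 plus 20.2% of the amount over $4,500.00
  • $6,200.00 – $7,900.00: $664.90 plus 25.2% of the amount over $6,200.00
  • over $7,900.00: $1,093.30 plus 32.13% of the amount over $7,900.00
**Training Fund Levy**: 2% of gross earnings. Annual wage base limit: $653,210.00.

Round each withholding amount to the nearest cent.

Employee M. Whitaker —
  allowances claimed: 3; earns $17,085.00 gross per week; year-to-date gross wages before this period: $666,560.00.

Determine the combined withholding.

$3,837.20

Wage Tax: taxable = $17,085.00 − 3×$215.00 = $16,440.00
  $1,093.30 + 32.13% × ($16,440.00 − $7,900.00) = $1,093.30 + 32.13% × $8,540.00 = $3,837.20
Training Fund Levy: YTD $666,560.00 ≥ cap $653,210.00 → $0.00
Total: $3,837.20 + $0.00 = $3,837.20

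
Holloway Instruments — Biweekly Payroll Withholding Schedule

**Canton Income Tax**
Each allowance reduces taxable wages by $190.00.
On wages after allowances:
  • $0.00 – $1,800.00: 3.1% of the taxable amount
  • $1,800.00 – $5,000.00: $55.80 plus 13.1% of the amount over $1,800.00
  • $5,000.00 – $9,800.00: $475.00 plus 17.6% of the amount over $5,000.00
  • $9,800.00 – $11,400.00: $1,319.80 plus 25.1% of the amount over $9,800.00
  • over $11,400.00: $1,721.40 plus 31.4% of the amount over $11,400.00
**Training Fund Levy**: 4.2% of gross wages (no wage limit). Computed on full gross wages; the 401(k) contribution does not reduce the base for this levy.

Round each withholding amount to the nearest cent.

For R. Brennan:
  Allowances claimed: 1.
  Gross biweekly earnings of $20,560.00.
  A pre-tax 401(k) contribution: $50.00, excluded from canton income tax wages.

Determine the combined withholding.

Canton Income Tax: taxable = $20,560.00 − $50.00 − 1×$190.00 = $20,320.00
  $1,721.40 + 31.4% × ($20,320.00 − $11,400.00) = $1,721.40 + 31.4% × $8,920.00 = $4,522.28
Training Fund Levy: 4.2% × $20,560.00 = $863.52
Total: $4,522.28 + $863.52 = $5,385.80

$5,385.80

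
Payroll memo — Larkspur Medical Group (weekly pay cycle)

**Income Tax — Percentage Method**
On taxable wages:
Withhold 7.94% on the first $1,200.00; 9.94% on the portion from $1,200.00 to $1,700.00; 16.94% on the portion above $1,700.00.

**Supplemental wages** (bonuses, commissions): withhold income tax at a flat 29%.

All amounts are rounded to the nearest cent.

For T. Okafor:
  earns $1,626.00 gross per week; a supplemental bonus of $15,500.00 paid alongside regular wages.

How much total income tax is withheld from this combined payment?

Income Tax: taxable = $1,626.00
  $95.28 + 9.94% × ($1,626.00 − $1,200.00) = $95.28 + 9.94% × $426.00 = $137.62
Supplemental (29% flat on bonus): 29% × $15,500.00 = $4,495.00
Total income tax: $137.62 + $4,495.00 = $4,632.62

$4,632.62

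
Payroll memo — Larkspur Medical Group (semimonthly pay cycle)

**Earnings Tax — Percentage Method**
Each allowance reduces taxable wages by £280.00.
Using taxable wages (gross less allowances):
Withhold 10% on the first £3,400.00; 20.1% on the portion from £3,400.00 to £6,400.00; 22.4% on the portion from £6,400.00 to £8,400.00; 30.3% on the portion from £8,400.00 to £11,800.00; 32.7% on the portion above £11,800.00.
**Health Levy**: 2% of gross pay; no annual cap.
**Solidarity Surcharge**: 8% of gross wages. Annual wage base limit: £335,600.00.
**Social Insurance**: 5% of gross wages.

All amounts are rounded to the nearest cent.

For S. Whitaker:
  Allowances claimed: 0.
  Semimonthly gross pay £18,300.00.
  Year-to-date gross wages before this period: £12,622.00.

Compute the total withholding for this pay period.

Earnings Tax: taxable = £18,300.00
  £2,421.20 + 32.7% × (£18,300.00 − £11,800.00) = £2,421.20 + 32.7% × £6,500.00 = £4,546.70
Health Levy: 2% × £18,300.00 = £366.00
Solidarity Surcharge: 8% × £18,300.00 = £1,464.00
Social Insurance: 5% × £18,300.00 = £915.00
Total: £4,546.70 + £366.00 + £1,464.00 + £915.00 = £7,291.70

£7,291.70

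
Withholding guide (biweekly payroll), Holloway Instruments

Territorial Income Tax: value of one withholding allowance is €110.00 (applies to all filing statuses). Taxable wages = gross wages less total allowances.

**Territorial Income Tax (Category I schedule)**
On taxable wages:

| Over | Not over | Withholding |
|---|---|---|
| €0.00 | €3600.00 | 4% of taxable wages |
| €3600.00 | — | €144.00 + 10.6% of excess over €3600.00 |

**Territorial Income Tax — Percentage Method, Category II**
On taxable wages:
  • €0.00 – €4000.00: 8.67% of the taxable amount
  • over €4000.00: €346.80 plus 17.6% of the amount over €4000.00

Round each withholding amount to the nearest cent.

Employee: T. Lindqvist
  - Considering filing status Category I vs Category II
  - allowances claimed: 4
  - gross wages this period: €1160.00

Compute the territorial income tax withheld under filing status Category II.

Territorial Income Tax (Category II): taxable = €1160.00 − 4×€110.00 = €720.00
  8.67% × €720.00 = €62.42

€62.42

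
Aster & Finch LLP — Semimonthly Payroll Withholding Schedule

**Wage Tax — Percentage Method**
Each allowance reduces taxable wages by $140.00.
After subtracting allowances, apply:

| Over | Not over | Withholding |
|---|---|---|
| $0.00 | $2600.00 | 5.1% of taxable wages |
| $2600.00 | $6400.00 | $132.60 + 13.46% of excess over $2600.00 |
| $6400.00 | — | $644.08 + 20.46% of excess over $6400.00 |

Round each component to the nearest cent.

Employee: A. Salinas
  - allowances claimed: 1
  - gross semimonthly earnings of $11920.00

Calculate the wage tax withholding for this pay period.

Wage Tax: taxable = $11920.00 − 1×$140.00 = $11780.00
  $644.08 + 20.46% × ($11780.00 − $6400.00) = $644.08 + 20.46% × $5380.00 = $1744.83

$1744.83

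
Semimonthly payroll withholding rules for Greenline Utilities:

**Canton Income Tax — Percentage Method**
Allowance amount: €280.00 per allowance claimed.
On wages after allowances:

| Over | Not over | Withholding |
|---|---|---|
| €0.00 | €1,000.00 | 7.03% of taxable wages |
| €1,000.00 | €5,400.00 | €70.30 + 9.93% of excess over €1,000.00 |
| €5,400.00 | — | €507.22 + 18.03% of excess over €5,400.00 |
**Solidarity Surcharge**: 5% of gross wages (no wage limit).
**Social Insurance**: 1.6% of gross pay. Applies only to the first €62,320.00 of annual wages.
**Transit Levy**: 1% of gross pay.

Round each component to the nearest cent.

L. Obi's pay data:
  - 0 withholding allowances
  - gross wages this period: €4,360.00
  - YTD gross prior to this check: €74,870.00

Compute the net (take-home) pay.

€3,694.45

Canton Income Tax: taxable = €4,360.00
  €70.30 + 9.93% × (€4,360.00 − €1,000.00) = €70.30 + 9.93% × €3,360.00 = €403.95
Solidarity Surcharge: 5% × €4,360.00 = €218.00
Social Insurance: YTD €74,870.00 ≥ cap €62,320.00 → €0.00
Transit Levy: 1% × €4,360.00 = €43.60
Total withheld: €403.95 + €218.00 + €0.00 + €43.60 = €665.55
Net pay: €4,360.00 − €665.55 = €3,694.45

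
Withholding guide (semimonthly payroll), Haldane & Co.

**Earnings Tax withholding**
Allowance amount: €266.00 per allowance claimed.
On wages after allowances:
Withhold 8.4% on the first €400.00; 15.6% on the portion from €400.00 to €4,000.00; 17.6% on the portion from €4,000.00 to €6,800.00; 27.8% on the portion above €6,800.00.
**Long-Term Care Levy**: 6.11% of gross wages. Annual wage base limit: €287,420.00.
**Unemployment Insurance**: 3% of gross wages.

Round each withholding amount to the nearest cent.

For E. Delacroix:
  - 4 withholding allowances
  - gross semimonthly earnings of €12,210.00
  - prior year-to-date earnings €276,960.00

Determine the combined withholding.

€3,301.60

Earnings Tax: taxable = €12,210.00 − 4×€266.00 = €11,146.00
  €1,088.00 + 27.8% × (€11,146.00 − €6,800.00) = €1,088.00 + 27.8% × €4,346.00 = €2,296.19
Long-Term Care Levy: cap €287,420.00 − YTD €276,960.00 = €10,460.00 subject; 6.11% × €10,460.00 = €639.11
Unemployment Insurance: 3% × €12,210.00 = €366.30
Total: €2,296.19 + €639.11 + €366.30 = €3,301.60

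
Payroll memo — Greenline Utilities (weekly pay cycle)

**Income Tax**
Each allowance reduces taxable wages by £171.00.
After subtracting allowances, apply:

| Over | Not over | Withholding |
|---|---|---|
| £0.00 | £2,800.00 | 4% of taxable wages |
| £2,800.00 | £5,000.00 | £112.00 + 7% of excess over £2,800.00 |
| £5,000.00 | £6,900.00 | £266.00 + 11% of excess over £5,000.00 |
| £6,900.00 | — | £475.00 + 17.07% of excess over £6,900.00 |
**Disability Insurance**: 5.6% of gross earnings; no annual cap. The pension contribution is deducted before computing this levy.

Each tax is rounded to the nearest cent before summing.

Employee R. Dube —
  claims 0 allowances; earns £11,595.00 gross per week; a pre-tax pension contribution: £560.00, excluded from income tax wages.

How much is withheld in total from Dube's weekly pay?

Income Tax: taxable = £11,595.00 − £560.00 = £11,035.00
  £475.00 + 17.07% × (£11,035.00 − £6,900.00) = £475.00 + 17.07% × £4,135.00 = £1,180.84
Disability Insurance: 5.6% × £11,035.00 = £617.96
Total: £1,180.84 + £617.96 = £1,798.80

£1,798.80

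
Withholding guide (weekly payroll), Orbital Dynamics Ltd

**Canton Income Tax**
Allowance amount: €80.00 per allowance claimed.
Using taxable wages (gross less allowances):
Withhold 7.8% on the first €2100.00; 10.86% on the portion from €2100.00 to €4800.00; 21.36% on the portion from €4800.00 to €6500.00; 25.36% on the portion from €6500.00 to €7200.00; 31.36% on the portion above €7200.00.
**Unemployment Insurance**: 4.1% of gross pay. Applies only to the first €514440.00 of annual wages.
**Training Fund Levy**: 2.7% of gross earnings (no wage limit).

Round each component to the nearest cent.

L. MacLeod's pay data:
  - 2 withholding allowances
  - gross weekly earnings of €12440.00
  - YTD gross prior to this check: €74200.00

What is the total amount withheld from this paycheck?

Canton Income Tax: taxable = €12440.00 − 2×€80.00 = €12280.00
  €997.66 + 31.36% × (€12280.00 − €7200.00) = €997.66 + 31.36% × €5080.00 = €2590.75
Unemployment Insurance: 4.1% × €12440.00 = €510.04
Training Fund Levy: 2.7% × €12440.00 = €335.88
Total: €2590.75 + €510.04 + €335.88 = €3436.67

€3436.67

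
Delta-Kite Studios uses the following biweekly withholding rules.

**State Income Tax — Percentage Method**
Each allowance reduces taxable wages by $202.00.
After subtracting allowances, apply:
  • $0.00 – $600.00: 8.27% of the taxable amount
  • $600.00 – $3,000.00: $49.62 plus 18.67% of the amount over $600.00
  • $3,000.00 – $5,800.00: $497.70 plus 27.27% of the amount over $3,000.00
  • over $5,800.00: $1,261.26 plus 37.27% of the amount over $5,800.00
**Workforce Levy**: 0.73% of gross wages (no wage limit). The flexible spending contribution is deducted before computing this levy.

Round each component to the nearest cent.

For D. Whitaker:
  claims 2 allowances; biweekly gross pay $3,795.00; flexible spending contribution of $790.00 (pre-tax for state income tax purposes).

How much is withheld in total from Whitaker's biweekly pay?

State Income Tax: taxable = $3,795.00 − $790.00 − 2×$202.00 = $2,601.00
  $49.62 + 18.67% × ($2,601.00 − $600.00) = $49.62 + 18.67% × $2,001.00 = $423.21
Workforce Levy: 0.73% × $3,005.00 = $21.94
Total: $423.21 + $21.94 = $445.15

$445.15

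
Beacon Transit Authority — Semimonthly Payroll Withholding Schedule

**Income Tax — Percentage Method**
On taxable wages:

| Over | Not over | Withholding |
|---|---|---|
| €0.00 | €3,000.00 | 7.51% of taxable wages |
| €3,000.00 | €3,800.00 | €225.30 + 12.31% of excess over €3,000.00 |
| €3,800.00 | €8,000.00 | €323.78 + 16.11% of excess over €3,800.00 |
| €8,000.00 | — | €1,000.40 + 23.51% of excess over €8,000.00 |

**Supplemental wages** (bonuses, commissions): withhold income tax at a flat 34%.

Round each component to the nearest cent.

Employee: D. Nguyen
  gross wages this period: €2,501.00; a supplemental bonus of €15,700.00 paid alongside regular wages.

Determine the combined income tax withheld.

Income Tax: taxable = €2,501.00
  7.51% × €2,501.00 = €187.83
Supplemental (34% flat on bonus): 34% × €15,700.00 = €5,338.00
Total income tax: €187.83 + €5,338.00 = €5,525.83

€5,525.83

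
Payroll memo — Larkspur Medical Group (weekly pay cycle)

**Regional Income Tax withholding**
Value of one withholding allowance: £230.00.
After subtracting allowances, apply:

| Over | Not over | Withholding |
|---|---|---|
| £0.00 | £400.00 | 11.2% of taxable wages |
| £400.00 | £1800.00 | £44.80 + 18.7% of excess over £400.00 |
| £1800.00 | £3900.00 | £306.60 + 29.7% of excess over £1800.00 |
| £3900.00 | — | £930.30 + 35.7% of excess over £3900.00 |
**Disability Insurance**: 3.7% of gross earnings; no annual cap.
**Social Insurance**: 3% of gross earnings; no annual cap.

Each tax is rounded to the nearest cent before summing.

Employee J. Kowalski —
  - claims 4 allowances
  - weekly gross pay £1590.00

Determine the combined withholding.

Regional Income Tax: taxable = £1590.00 − 4×£230.00 = £670.00
  £44.80 + 18.7% × (£670.00 − £400.00) = £44.80 + 18.7% × £270.00 = £95.29
Disability Insurance: 3.7% × £1590.00 = £58.83
Social Insurance: 3% × £1590.00 = £47.70
Total: £95.29 + £58.83 + £47.70 = £201.82

£201.82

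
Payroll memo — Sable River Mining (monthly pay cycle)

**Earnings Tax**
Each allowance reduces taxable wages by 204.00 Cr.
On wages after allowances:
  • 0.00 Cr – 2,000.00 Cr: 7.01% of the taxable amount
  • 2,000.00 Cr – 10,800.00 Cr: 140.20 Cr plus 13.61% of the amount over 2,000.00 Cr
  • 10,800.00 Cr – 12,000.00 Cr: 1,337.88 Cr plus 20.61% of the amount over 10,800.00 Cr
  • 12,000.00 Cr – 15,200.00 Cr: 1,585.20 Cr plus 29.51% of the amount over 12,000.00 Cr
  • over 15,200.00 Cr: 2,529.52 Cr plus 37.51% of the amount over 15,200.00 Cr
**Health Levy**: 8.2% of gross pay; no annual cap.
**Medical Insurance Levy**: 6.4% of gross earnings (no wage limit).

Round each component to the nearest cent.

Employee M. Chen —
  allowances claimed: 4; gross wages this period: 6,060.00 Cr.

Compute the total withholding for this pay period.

1,466.47 Cr

Earnings Tax: taxable = 6,060.00 Cr − 4×204.00 Cr = 5,244.00 Cr
  140.20 Cr + 13.61% × (5,244.00 Cr − 2,000.00 Cr) = 140.20 Cr + 13.61% × 3,244.00 Cr = 581.71 Cr
Health Levy: 8.2% × 6,060.00 Cr = 496.92 Cr
Medical Insurance Levy: 6.4% × 6,060.00 Cr = 387.84 Cr
Total: 581.71 Cr + 496.92 Cr + 387.84 Cr = 1,466.47 Cr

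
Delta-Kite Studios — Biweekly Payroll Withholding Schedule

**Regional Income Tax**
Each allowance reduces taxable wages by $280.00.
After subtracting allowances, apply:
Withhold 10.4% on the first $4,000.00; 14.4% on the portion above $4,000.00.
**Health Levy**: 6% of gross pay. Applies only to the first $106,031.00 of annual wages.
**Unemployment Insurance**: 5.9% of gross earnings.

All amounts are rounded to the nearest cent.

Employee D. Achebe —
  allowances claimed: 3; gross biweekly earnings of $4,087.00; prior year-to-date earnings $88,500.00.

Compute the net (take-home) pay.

Regional Income Tax: taxable = $4,087.00 − 3×$280.00 = $3,247.00
  10.4% × $3,247.00 = $337.69
Health Levy: 6% × $4,087.00 = $245.22
Unemployment Insurance: 5.9% × $4,087.00 = $241.13
Total withheld: $337.69 + $245.22 + $241.13 = $824.04
Net pay: $4,087.00 − $824.04 = $3,262.96

$3,262.96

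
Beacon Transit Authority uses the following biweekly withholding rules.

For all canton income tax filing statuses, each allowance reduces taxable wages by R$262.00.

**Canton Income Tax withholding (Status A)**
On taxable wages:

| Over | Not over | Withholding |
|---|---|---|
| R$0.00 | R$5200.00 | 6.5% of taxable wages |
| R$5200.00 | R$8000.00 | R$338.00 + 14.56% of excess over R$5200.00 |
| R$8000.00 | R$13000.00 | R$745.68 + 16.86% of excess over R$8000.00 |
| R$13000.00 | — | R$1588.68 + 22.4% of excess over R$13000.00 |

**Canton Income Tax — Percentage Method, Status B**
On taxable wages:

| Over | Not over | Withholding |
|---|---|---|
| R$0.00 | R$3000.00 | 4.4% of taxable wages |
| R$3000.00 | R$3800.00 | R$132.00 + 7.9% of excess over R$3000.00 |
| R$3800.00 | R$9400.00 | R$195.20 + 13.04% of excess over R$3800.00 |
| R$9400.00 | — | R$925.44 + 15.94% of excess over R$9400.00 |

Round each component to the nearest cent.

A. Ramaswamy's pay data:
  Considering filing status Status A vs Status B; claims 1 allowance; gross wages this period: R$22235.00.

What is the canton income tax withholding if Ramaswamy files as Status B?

Canton Income Tax (Status B): taxable = R$22235.00 − 1×R$262.00 = R$21973.00
  R$925.44 + 15.94% × (R$21973.00 − R$9400.00) = R$925.44 + 15.94% × R$12573.00 = R$2929.58

R$2929.58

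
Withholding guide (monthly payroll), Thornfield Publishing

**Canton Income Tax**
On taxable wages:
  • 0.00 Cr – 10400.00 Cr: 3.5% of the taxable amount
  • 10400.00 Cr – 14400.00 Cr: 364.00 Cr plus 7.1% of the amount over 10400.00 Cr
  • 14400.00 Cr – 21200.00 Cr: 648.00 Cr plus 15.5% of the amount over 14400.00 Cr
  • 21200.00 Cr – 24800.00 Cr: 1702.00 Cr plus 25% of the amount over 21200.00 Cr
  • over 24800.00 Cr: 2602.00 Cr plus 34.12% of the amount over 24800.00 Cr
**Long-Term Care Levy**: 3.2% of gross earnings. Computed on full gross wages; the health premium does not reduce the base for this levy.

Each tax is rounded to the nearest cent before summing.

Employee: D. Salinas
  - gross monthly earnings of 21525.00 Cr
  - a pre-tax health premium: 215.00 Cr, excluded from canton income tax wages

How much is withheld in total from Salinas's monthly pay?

2418.30 Cr

Canton Income Tax: taxable = 21525.00 Cr − 215.00 Cr = 21310.00 Cr
  1702.00 Cr + 25% × (21310.00 Cr − 21200.00 Cr) = 1702.00 Cr + 25% × 110.00 Cr = 1729.50 Cr
Long-Term Care Levy: 3.2% × 21525.00 Cr = 688.80 Cr
Total: 1729.50 Cr + 688.80 Cr = 2418.30 Cr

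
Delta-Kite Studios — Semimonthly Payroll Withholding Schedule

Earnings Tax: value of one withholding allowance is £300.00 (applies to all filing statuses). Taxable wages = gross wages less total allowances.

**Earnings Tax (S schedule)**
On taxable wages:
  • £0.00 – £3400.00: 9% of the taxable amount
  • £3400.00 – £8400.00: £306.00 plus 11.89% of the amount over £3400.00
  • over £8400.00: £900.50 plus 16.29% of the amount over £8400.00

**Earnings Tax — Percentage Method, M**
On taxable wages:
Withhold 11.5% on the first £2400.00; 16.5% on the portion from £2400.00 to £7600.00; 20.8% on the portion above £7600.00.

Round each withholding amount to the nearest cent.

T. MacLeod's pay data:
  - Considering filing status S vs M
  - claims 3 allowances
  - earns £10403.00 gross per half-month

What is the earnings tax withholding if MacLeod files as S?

Earnings Tax (S): taxable = £10403.00 − 3×£300.00 = £9503.00
  £900.50 + 16.29% × (£9503.00 − £8400.00) = £900.50 + 16.29% × £1103.00 = £1080.18

£1080.18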